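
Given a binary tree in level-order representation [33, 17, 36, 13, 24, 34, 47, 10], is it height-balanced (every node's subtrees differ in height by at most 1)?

Tree (level-order array): [33, 17, 36, 13, 24, 34, 47, 10]
Definition: a tree is height-balanced if, at every node, |h(left) - h(right)| <= 1 (empty subtree has height -1).
Bottom-up per-node check:
  node 10: h_left=-1, h_right=-1, diff=0 [OK], height=0
  node 13: h_left=0, h_right=-1, diff=1 [OK], height=1
  node 24: h_left=-1, h_right=-1, diff=0 [OK], height=0
  node 17: h_left=1, h_right=0, diff=1 [OK], height=2
  node 34: h_left=-1, h_right=-1, diff=0 [OK], height=0
  node 47: h_left=-1, h_right=-1, diff=0 [OK], height=0
  node 36: h_left=0, h_right=0, diff=0 [OK], height=1
  node 33: h_left=2, h_right=1, diff=1 [OK], height=3
All nodes satisfy the balance condition.
Result: Balanced


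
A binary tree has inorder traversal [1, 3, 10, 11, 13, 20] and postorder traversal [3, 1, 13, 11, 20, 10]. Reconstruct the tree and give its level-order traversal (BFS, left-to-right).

Inorder:   [1, 3, 10, 11, 13, 20]
Postorder: [3, 1, 13, 11, 20, 10]
Algorithm: postorder visits root last, so walk postorder right-to-left;
each value is the root of the current inorder slice — split it at that
value, recurse on the right subtree first, then the left.
Recursive splits:
  root=10; inorder splits into left=[1, 3], right=[11, 13, 20]
  root=20; inorder splits into left=[11, 13], right=[]
  root=11; inorder splits into left=[], right=[13]
  root=13; inorder splits into left=[], right=[]
  root=1; inorder splits into left=[], right=[3]
  root=3; inorder splits into left=[], right=[]
Reconstructed level-order: [10, 1, 20, 3, 11, 13]


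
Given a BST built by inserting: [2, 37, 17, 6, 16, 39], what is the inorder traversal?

Tree insertion order: [2, 37, 17, 6, 16, 39]
Tree (level-order array): [2, None, 37, 17, 39, 6, None, None, None, None, 16]
Inorder traversal: [2, 6, 16, 17, 37, 39]


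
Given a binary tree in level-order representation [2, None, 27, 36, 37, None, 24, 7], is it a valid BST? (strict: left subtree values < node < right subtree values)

Level-order array: [2, None, 27, 36, 37, None, 24, 7]
Validate using subtree bounds (lo, hi): at each node, require lo < value < hi,
then recurse left with hi=value and right with lo=value.
Preorder trace (stopping at first violation):
  at node 2 with bounds (-inf, +inf): OK
  at node 27 with bounds (2, +inf): OK
  at node 36 with bounds (2, 27): VIOLATION
Node 36 violates its bound: not (2 < 36 < 27).
Result: Not a valid BST


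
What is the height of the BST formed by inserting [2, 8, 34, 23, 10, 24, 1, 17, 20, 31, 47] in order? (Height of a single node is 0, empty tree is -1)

Insertion order: [2, 8, 34, 23, 10, 24, 1, 17, 20, 31, 47]
Tree (level-order array): [2, 1, 8, None, None, None, 34, 23, 47, 10, 24, None, None, None, 17, None, 31, None, 20]
Compute height bottom-up (empty subtree = -1):
  height(1) = 1 + max(-1, -1) = 0
  height(20) = 1 + max(-1, -1) = 0
  height(17) = 1 + max(-1, 0) = 1
  height(10) = 1 + max(-1, 1) = 2
  height(31) = 1 + max(-1, -1) = 0
  height(24) = 1 + max(-1, 0) = 1
  height(23) = 1 + max(2, 1) = 3
  height(47) = 1 + max(-1, -1) = 0
  height(34) = 1 + max(3, 0) = 4
  height(8) = 1 + max(-1, 4) = 5
  height(2) = 1 + max(0, 5) = 6
Height = 6


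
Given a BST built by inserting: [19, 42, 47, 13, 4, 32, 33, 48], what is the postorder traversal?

Tree insertion order: [19, 42, 47, 13, 4, 32, 33, 48]
Tree (level-order array): [19, 13, 42, 4, None, 32, 47, None, None, None, 33, None, 48]
Postorder traversal: [4, 13, 33, 32, 48, 47, 42, 19]


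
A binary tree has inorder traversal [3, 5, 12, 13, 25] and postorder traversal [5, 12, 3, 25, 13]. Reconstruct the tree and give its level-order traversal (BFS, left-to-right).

Inorder:   [3, 5, 12, 13, 25]
Postorder: [5, 12, 3, 25, 13]
Algorithm: postorder visits root last, so walk postorder right-to-left;
each value is the root of the current inorder slice — split it at that
value, recurse on the right subtree first, then the left.
Recursive splits:
  root=13; inorder splits into left=[3, 5, 12], right=[25]
  root=25; inorder splits into left=[], right=[]
  root=3; inorder splits into left=[], right=[5, 12]
  root=12; inorder splits into left=[5], right=[]
  root=5; inorder splits into left=[], right=[]
Reconstructed level-order: [13, 3, 25, 12, 5]


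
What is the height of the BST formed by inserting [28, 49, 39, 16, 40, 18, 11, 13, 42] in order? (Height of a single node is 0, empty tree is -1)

Insertion order: [28, 49, 39, 16, 40, 18, 11, 13, 42]
Tree (level-order array): [28, 16, 49, 11, 18, 39, None, None, 13, None, None, None, 40, None, None, None, 42]
Compute height bottom-up (empty subtree = -1):
  height(13) = 1 + max(-1, -1) = 0
  height(11) = 1 + max(-1, 0) = 1
  height(18) = 1 + max(-1, -1) = 0
  height(16) = 1 + max(1, 0) = 2
  height(42) = 1 + max(-1, -1) = 0
  height(40) = 1 + max(-1, 0) = 1
  height(39) = 1 + max(-1, 1) = 2
  height(49) = 1 + max(2, -1) = 3
  height(28) = 1 + max(2, 3) = 4
Height = 4


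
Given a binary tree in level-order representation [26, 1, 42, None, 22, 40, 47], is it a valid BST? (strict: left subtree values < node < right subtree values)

Level-order array: [26, 1, 42, None, 22, 40, 47]
Validate using subtree bounds (lo, hi): at each node, require lo < value < hi,
then recurse left with hi=value and right with lo=value.
Preorder trace (stopping at first violation):
  at node 26 with bounds (-inf, +inf): OK
  at node 1 with bounds (-inf, 26): OK
  at node 22 with bounds (1, 26): OK
  at node 42 with bounds (26, +inf): OK
  at node 40 with bounds (26, 42): OK
  at node 47 with bounds (42, +inf): OK
No violation found at any node.
Result: Valid BST


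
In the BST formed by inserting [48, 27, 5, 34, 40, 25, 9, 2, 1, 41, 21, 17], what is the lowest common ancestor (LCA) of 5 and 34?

Tree insertion order: [48, 27, 5, 34, 40, 25, 9, 2, 1, 41, 21, 17]
Tree (level-order array): [48, 27, None, 5, 34, 2, 25, None, 40, 1, None, 9, None, None, 41, None, None, None, 21, None, None, 17]
In a BST, the LCA of p=5, q=34 is the first node v on the
root-to-leaf path with p <= v <= q (go left if both < v, right if both > v).
Walk from root:
  at 48: both 5 and 34 < 48, go left
  at 27: 5 <= 27 <= 34, this is the LCA
LCA = 27


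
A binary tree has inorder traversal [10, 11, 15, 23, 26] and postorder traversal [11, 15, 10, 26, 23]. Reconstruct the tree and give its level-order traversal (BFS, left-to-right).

Inorder:   [10, 11, 15, 23, 26]
Postorder: [11, 15, 10, 26, 23]
Algorithm: postorder visits root last, so walk postorder right-to-left;
each value is the root of the current inorder slice — split it at that
value, recurse on the right subtree first, then the left.
Recursive splits:
  root=23; inorder splits into left=[10, 11, 15], right=[26]
  root=26; inorder splits into left=[], right=[]
  root=10; inorder splits into left=[], right=[11, 15]
  root=15; inorder splits into left=[11], right=[]
  root=11; inorder splits into left=[], right=[]
Reconstructed level-order: [23, 10, 26, 15, 11]


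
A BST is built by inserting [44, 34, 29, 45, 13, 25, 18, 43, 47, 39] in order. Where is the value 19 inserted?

Starting tree (level order): [44, 34, 45, 29, 43, None, 47, 13, None, 39, None, None, None, None, 25, None, None, 18]
Insertion path: 44 -> 34 -> 29 -> 13 -> 25 -> 18
Result: insert 19 as right child of 18
Final tree (level order): [44, 34, 45, 29, 43, None, 47, 13, None, 39, None, None, None, None, 25, None, None, 18, None, None, 19]


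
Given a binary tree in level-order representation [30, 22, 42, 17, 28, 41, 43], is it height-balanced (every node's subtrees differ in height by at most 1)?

Tree (level-order array): [30, 22, 42, 17, 28, 41, 43]
Definition: a tree is height-balanced if, at every node, |h(left) - h(right)| <= 1 (empty subtree has height -1).
Bottom-up per-node check:
  node 17: h_left=-1, h_right=-1, diff=0 [OK], height=0
  node 28: h_left=-1, h_right=-1, diff=0 [OK], height=0
  node 22: h_left=0, h_right=0, diff=0 [OK], height=1
  node 41: h_left=-1, h_right=-1, diff=0 [OK], height=0
  node 43: h_left=-1, h_right=-1, diff=0 [OK], height=0
  node 42: h_left=0, h_right=0, diff=0 [OK], height=1
  node 30: h_left=1, h_right=1, diff=0 [OK], height=2
All nodes satisfy the balance condition.
Result: Balanced


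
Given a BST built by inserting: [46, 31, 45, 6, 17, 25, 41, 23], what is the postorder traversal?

Tree insertion order: [46, 31, 45, 6, 17, 25, 41, 23]
Tree (level-order array): [46, 31, None, 6, 45, None, 17, 41, None, None, 25, None, None, 23]
Postorder traversal: [23, 25, 17, 6, 41, 45, 31, 46]


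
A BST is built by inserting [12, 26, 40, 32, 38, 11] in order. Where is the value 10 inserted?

Starting tree (level order): [12, 11, 26, None, None, None, 40, 32, None, None, 38]
Insertion path: 12 -> 11
Result: insert 10 as left child of 11
Final tree (level order): [12, 11, 26, 10, None, None, 40, None, None, 32, None, None, 38]


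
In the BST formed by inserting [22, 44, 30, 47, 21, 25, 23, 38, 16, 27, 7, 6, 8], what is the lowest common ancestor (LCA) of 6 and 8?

Tree insertion order: [22, 44, 30, 47, 21, 25, 23, 38, 16, 27, 7, 6, 8]
Tree (level-order array): [22, 21, 44, 16, None, 30, 47, 7, None, 25, 38, None, None, 6, 8, 23, 27]
In a BST, the LCA of p=6, q=8 is the first node v on the
root-to-leaf path with p <= v <= q (go left if both < v, right if both > v).
Walk from root:
  at 22: both 6 and 8 < 22, go left
  at 21: both 6 and 8 < 21, go left
  at 16: both 6 and 8 < 16, go left
  at 7: 6 <= 7 <= 8, this is the LCA
LCA = 7


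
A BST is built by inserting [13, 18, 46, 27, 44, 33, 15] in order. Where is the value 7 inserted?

Starting tree (level order): [13, None, 18, 15, 46, None, None, 27, None, None, 44, 33]
Insertion path: 13
Result: insert 7 as left child of 13
Final tree (level order): [13, 7, 18, None, None, 15, 46, None, None, 27, None, None, 44, 33]


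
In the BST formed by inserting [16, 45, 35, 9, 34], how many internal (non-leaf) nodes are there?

Tree built from: [16, 45, 35, 9, 34]
Tree (level-order array): [16, 9, 45, None, None, 35, None, 34]
Rule: An internal node has at least one child.
Per-node child counts:
  node 16: 2 child(ren)
  node 9: 0 child(ren)
  node 45: 1 child(ren)
  node 35: 1 child(ren)
  node 34: 0 child(ren)
Matching nodes: [16, 45, 35]
Count of internal (non-leaf) nodes: 3


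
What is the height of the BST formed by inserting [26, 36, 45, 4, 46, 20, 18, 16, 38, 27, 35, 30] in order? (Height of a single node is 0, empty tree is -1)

Insertion order: [26, 36, 45, 4, 46, 20, 18, 16, 38, 27, 35, 30]
Tree (level-order array): [26, 4, 36, None, 20, 27, 45, 18, None, None, 35, 38, 46, 16, None, 30]
Compute height bottom-up (empty subtree = -1):
  height(16) = 1 + max(-1, -1) = 0
  height(18) = 1 + max(0, -1) = 1
  height(20) = 1 + max(1, -1) = 2
  height(4) = 1 + max(-1, 2) = 3
  height(30) = 1 + max(-1, -1) = 0
  height(35) = 1 + max(0, -1) = 1
  height(27) = 1 + max(-1, 1) = 2
  height(38) = 1 + max(-1, -1) = 0
  height(46) = 1 + max(-1, -1) = 0
  height(45) = 1 + max(0, 0) = 1
  height(36) = 1 + max(2, 1) = 3
  height(26) = 1 + max(3, 3) = 4
Height = 4


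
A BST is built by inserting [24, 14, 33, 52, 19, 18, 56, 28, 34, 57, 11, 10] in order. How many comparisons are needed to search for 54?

Search path for 54: 24 -> 33 -> 52 -> 56
Found: False
Comparisons: 4


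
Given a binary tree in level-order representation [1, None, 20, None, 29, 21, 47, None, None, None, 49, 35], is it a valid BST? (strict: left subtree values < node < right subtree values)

Level-order array: [1, None, 20, None, 29, 21, 47, None, None, None, 49, 35]
Validate using subtree bounds (lo, hi): at each node, require lo < value < hi,
then recurse left with hi=value and right with lo=value.
Preorder trace (stopping at first violation):
  at node 1 with bounds (-inf, +inf): OK
  at node 20 with bounds (1, +inf): OK
  at node 29 with bounds (20, +inf): OK
  at node 21 with bounds (20, 29): OK
  at node 47 with bounds (29, +inf): OK
  at node 49 with bounds (47, +inf): OK
  at node 35 with bounds (47, 49): VIOLATION
Node 35 violates its bound: not (47 < 35 < 49).
Result: Not a valid BST


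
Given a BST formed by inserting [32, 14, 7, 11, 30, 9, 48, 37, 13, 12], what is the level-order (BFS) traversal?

Tree insertion order: [32, 14, 7, 11, 30, 9, 48, 37, 13, 12]
Tree (level-order array): [32, 14, 48, 7, 30, 37, None, None, 11, None, None, None, None, 9, 13, None, None, 12]
BFS from the root, enqueuing left then right child of each popped node:
  queue [32] -> pop 32, enqueue [14, 48], visited so far: [32]
  queue [14, 48] -> pop 14, enqueue [7, 30], visited so far: [32, 14]
  queue [48, 7, 30] -> pop 48, enqueue [37], visited so far: [32, 14, 48]
  queue [7, 30, 37] -> pop 7, enqueue [11], visited so far: [32, 14, 48, 7]
  queue [30, 37, 11] -> pop 30, enqueue [none], visited so far: [32, 14, 48, 7, 30]
  queue [37, 11] -> pop 37, enqueue [none], visited so far: [32, 14, 48, 7, 30, 37]
  queue [11] -> pop 11, enqueue [9, 13], visited so far: [32, 14, 48, 7, 30, 37, 11]
  queue [9, 13] -> pop 9, enqueue [none], visited so far: [32, 14, 48, 7, 30, 37, 11, 9]
  queue [13] -> pop 13, enqueue [12], visited so far: [32, 14, 48, 7, 30, 37, 11, 9, 13]
  queue [12] -> pop 12, enqueue [none], visited so far: [32, 14, 48, 7, 30, 37, 11, 9, 13, 12]
Result: [32, 14, 48, 7, 30, 37, 11, 9, 13, 12]


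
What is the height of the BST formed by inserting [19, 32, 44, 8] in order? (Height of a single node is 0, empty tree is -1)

Insertion order: [19, 32, 44, 8]
Tree (level-order array): [19, 8, 32, None, None, None, 44]
Compute height bottom-up (empty subtree = -1):
  height(8) = 1 + max(-1, -1) = 0
  height(44) = 1 + max(-1, -1) = 0
  height(32) = 1 + max(-1, 0) = 1
  height(19) = 1 + max(0, 1) = 2
Height = 2


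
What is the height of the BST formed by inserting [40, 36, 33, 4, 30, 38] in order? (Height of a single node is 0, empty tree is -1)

Insertion order: [40, 36, 33, 4, 30, 38]
Tree (level-order array): [40, 36, None, 33, 38, 4, None, None, None, None, 30]
Compute height bottom-up (empty subtree = -1):
  height(30) = 1 + max(-1, -1) = 0
  height(4) = 1 + max(-1, 0) = 1
  height(33) = 1 + max(1, -1) = 2
  height(38) = 1 + max(-1, -1) = 0
  height(36) = 1 + max(2, 0) = 3
  height(40) = 1 + max(3, -1) = 4
Height = 4


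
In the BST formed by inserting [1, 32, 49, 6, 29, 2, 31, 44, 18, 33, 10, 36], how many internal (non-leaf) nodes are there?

Tree built from: [1, 32, 49, 6, 29, 2, 31, 44, 18, 33, 10, 36]
Tree (level-order array): [1, None, 32, 6, 49, 2, 29, 44, None, None, None, 18, 31, 33, None, 10, None, None, None, None, 36]
Rule: An internal node has at least one child.
Per-node child counts:
  node 1: 1 child(ren)
  node 32: 2 child(ren)
  node 6: 2 child(ren)
  node 2: 0 child(ren)
  node 29: 2 child(ren)
  node 18: 1 child(ren)
  node 10: 0 child(ren)
  node 31: 0 child(ren)
  node 49: 1 child(ren)
  node 44: 1 child(ren)
  node 33: 1 child(ren)
  node 36: 0 child(ren)
Matching nodes: [1, 32, 6, 29, 18, 49, 44, 33]
Count of internal (non-leaf) nodes: 8


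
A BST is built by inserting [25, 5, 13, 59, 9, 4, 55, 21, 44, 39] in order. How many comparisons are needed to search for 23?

Search path for 23: 25 -> 5 -> 13 -> 21
Found: False
Comparisons: 4


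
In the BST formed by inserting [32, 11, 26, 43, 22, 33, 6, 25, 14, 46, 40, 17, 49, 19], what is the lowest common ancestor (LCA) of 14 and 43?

Tree insertion order: [32, 11, 26, 43, 22, 33, 6, 25, 14, 46, 40, 17, 49, 19]
Tree (level-order array): [32, 11, 43, 6, 26, 33, 46, None, None, 22, None, None, 40, None, 49, 14, 25, None, None, None, None, None, 17, None, None, None, 19]
In a BST, the LCA of p=14, q=43 is the first node v on the
root-to-leaf path with p <= v <= q (go left if both < v, right if both > v).
Walk from root:
  at 32: 14 <= 32 <= 43, this is the LCA
LCA = 32


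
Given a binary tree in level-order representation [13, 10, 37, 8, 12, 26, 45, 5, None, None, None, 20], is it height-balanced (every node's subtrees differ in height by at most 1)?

Tree (level-order array): [13, 10, 37, 8, 12, 26, 45, 5, None, None, None, 20]
Definition: a tree is height-balanced if, at every node, |h(left) - h(right)| <= 1 (empty subtree has height -1).
Bottom-up per-node check:
  node 5: h_left=-1, h_right=-1, diff=0 [OK], height=0
  node 8: h_left=0, h_right=-1, diff=1 [OK], height=1
  node 12: h_left=-1, h_right=-1, diff=0 [OK], height=0
  node 10: h_left=1, h_right=0, diff=1 [OK], height=2
  node 20: h_left=-1, h_right=-1, diff=0 [OK], height=0
  node 26: h_left=0, h_right=-1, diff=1 [OK], height=1
  node 45: h_left=-1, h_right=-1, diff=0 [OK], height=0
  node 37: h_left=1, h_right=0, diff=1 [OK], height=2
  node 13: h_left=2, h_right=2, diff=0 [OK], height=3
All nodes satisfy the balance condition.
Result: Balanced


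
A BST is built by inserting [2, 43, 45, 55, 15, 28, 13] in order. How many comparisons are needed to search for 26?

Search path for 26: 2 -> 43 -> 15 -> 28
Found: False
Comparisons: 4


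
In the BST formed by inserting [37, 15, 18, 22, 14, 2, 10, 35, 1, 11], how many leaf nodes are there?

Tree built from: [37, 15, 18, 22, 14, 2, 10, 35, 1, 11]
Tree (level-order array): [37, 15, None, 14, 18, 2, None, None, 22, 1, 10, None, 35, None, None, None, 11]
Rule: A leaf has 0 children.
Per-node child counts:
  node 37: 1 child(ren)
  node 15: 2 child(ren)
  node 14: 1 child(ren)
  node 2: 2 child(ren)
  node 1: 0 child(ren)
  node 10: 1 child(ren)
  node 11: 0 child(ren)
  node 18: 1 child(ren)
  node 22: 1 child(ren)
  node 35: 0 child(ren)
Matching nodes: [1, 11, 35]
Count of leaf nodes: 3


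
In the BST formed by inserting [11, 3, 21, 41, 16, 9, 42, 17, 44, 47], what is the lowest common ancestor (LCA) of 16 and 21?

Tree insertion order: [11, 3, 21, 41, 16, 9, 42, 17, 44, 47]
Tree (level-order array): [11, 3, 21, None, 9, 16, 41, None, None, None, 17, None, 42, None, None, None, 44, None, 47]
In a BST, the LCA of p=16, q=21 is the first node v on the
root-to-leaf path with p <= v <= q (go left if both < v, right if both > v).
Walk from root:
  at 11: both 16 and 21 > 11, go right
  at 21: 16 <= 21 <= 21, this is the LCA
LCA = 21


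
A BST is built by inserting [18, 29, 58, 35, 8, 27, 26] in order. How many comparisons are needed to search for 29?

Search path for 29: 18 -> 29
Found: True
Comparisons: 2


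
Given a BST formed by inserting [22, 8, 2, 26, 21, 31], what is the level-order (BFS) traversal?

Tree insertion order: [22, 8, 2, 26, 21, 31]
Tree (level-order array): [22, 8, 26, 2, 21, None, 31]
BFS from the root, enqueuing left then right child of each popped node:
  queue [22] -> pop 22, enqueue [8, 26], visited so far: [22]
  queue [8, 26] -> pop 8, enqueue [2, 21], visited so far: [22, 8]
  queue [26, 2, 21] -> pop 26, enqueue [31], visited so far: [22, 8, 26]
  queue [2, 21, 31] -> pop 2, enqueue [none], visited so far: [22, 8, 26, 2]
  queue [21, 31] -> pop 21, enqueue [none], visited so far: [22, 8, 26, 2, 21]
  queue [31] -> pop 31, enqueue [none], visited so far: [22, 8, 26, 2, 21, 31]
Result: [22, 8, 26, 2, 21, 31]


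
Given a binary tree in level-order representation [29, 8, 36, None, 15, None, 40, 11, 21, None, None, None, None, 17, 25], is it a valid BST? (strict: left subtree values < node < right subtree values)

Level-order array: [29, 8, 36, None, 15, None, 40, 11, 21, None, None, None, None, 17, 25]
Validate using subtree bounds (lo, hi): at each node, require lo < value < hi,
then recurse left with hi=value and right with lo=value.
Preorder trace (stopping at first violation):
  at node 29 with bounds (-inf, +inf): OK
  at node 8 with bounds (-inf, 29): OK
  at node 15 with bounds (8, 29): OK
  at node 11 with bounds (8, 15): OK
  at node 21 with bounds (15, 29): OK
  at node 17 with bounds (15, 21): OK
  at node 25 with bounds (21, 29): OK
  at node 36 with bounds (29, +inf): OK
  at node 40 with bounds (36, +inf): OK
No violation found at any node.
Result: Valid BST


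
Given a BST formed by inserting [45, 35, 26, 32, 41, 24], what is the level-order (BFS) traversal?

Tree insertion order: [45, 35, 26, 32, 41, 24]
Tree (level-order array): [45, 35, None, 26, 41, 24, 32]
BFS from the root, enqueuing left then right child of each popped node:
  queue [45] -> pop 45, enqueue [35], visited so far: [45]
  queue [35] -> pop 35, enqueue [26, 41], visited so far: [45, 35]
  queue [26, 41] -> pop 26, enqueue [24, 32], visited so far: [45, 35, 26]
  queue [41, 24, 32] -> pop 41, enqueue [none], visited so far: [45, 35, 26, 41]
  queue [24, 32] -> pop 24, enqueue [none], visited so far: [45, 35, 26, 41, 24]
  queue [32] -> pop 32, enqueue [none], visited so far: [45, 35, 26, 41, 24, 32]
Result: [45, 35, 26, 41, 24, 32]


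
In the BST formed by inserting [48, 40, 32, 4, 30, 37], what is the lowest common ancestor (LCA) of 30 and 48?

Tree insertion order: [48, 40, 32, 4, 30, 37]
Tree (level-order array): [48, 40, None, 32, None, 4, 37, None, 30]
In a BST, the LCA of p=30, q=48 is the first node v on the
root-to-leaf path with p <= v <= q (go left if both < v, right if both > v).
Walk from root:
  at 48: 30 <= 48 <= 48, this is the LCA
LCA = 48


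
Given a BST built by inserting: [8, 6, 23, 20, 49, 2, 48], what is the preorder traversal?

Tree insertion order: [8, 6, 23, 20, 49, 2, 48]
Tree (level-order array): [8, 6, 23, 2, None, 20, 49, None, None, None, None, 48]
Preorder traversal: [8, 6, 2, 23, 20, 49, 48]


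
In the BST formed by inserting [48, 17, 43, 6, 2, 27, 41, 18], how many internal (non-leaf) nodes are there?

Tree built from: [48, 17, 43, 6, 2, 27, 41, 18]
Tree (level-order array): [48, 17, None, 6, 43, 2, None, 27, None, None, None, 18, 41]
Rule: An internal node has at least one child.
Per-node child counts:
  node 48: 1 child(ren)
  node 17: 2 child(ren)
  node 6: 1 child(ren)
  node 2: 0 child(ren)
  node 43: 1 child(ren)
  node 27: 2 child(ren)
  node 18: 0 child(ren)
  node 41: 0 child(ren)
Matching nodes: [48, 17, 6, 43, 27]
Count of internal (non-leaf) nodes: 5


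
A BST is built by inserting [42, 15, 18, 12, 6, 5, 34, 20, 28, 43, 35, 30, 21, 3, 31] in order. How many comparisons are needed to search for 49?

Search path for 49: 42 -> 43
Found: False
Comparisons: 2


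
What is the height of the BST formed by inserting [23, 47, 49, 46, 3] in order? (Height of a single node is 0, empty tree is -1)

Insertion order: [23, 47, 49, 46, 3]
Tree (level-order array): [23, 3, 47, None, None, 46, 49]
Compute height bottom-up (empty subtree = -1):
  height(3) = 1 + max(-1, -1) = 0
  height(46) = 1 + max(-1, -1) = 0
  height(49) = 1 + max(-1, -1) = 0
  height(47) = 1 + max(0, 0) = 1
  height(23) = 1 + max(0, 1) = 2
Height = 2


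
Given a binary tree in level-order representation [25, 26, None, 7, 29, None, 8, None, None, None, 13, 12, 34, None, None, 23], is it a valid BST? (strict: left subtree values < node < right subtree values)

Level-order array: [25, 26, None, 7, 29, None, 8, None, None, None, 13, 12, 34, None, None, 23]
Validate using subtree bounds (lo, hi): at each node, require lo < value < hi,
then recurse left with hi=value and right with lo=value.
Preorder trace (stopping at first violation):
  at node 25 with bounds (-inf, +inf): OK
  at node 26 with bounds (-inf, 25): VIOLATION
Node 26 violates its bound: not (-inf < 26 < 25).
Result: Not a valid BST


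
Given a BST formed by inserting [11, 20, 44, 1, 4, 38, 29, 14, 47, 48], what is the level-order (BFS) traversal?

Tree insertion order: [11, 20, 44, 1, 4, 38, 29, 14, 47, 48]
Tree (level-order array): [11, 1, 20, None, 4, 14, 44, None, None, None, None, 38, 47, 29, None, None, 48]
BFS from the root, enqueuing left then right child of each popped node:
  queue [11] -> pop 11, enqueue [1, 20], visited so far: [11]
  queue [1, 20] -> pop 1, enqueue [4], visited so far: [11, 1]
  queue [20, 4] -> pop 20, enqueue [14, 44], visited so far: [11, 1, 20]
  queue [4, 14, 44] -> pop 4, enqueue [none], visited so far: [11, 1, 20, 4]
  queue [14, 44] -> pop 14, enqueue [none], visited so far: [11, 1, 20, 4, 14]
  queue [44] -> pop 44, enqueue [38, 47], visited so far: [11, 1, 20, 4, 14, 44]
  queue [38, 47] -> pop 38, enqueue [29], visited so far: [11, 1, 20, 4, 14, 44, 38]
  queue [47, 29] -> pop 47, enqueue [48], visited so far: [11, 1, 20, 4, 14, 44, 38, 47]
  queue [29, 48] -> pop 29, enqueue [none], visited so far: [11, 1, 20, 4, 14, 44, 38, 47, 29]
  queue [48] -> pop 48, enqueue [none], visited so far: [11, 1, 20, 4, 14, 44, 38, 47, 29, 48]
Result: [11, 1, 20, 4, 14, 44, 38, 47, 29, 48]


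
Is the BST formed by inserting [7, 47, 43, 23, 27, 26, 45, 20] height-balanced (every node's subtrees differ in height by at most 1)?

Tree (level-order array): [7, None, 47, 43, None, 23, 45, 20, 27, None, None, None, None, 26]
Definition: a tree is height-balanced if, at every node, |h(left) - h(right)| <= 1 (empty subtree has height -1).
Bottom-up per-node check:
  node 20: h_left=-1, h_right=-1, diff=0 [OK], height=0
  node 26: h_left=-1, h_right=-1, diff=0 [OK], height=0
  node 27: h_left=0, h_right=-1, diff=1 [OK], height=1
  node 23: h_left=0, h_right=1, diff=1 [OK], height=2
  node 45: h_left=-1, h_right=-1, diff=0 [OK], height=0
  node 43: h_left=2, h_right=0, diff=2 [FAIL (|2-0|=2 > 1)], height=3
  node 47: h_left=3, h_right=-1, diff=4 [FAIL (|3--1|=4 > 1)], height=4
  node 7: h_left=-1, h_right=4, diff=5 [FAIL (|-1-4|=5 > 1)], height=5
Node 43 violates the condition: |2 - 0| = 2 > 1.
Result: Not balanced


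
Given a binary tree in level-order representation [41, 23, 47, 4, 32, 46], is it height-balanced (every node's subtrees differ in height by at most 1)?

Tree (level-order array): [41, 23, 47, 4, 32, 46]
Definition: a tree is height-balanced if, at every node, |h(left) - h(right)| <= 1 (empty subtree has height -1).
Bottom-up per-node check:
  node 4: h_left=-1, h_right=-1, diff=0 [OK], height=0
  node 32: h_left=-1, h_right=-1, diff=0 [OK], height=0
  node 23: h_left=0, h_right=0, diff=0 [OK], height=1
  node 46: h_left=-1, h_right=-1, diff=0 [OK], height=0
  node 47: h_left=0, h_right=-1, diff=1 [OK], height=1
  node 41: h_left=1, h_right=1, diff=0 [OK], height=2
All nodes satisfy the balance condition.
Result: Balanced


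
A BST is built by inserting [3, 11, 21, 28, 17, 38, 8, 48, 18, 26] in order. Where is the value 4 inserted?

Starting tree (level order): [3, None, 11, 8, 21, None, None, 17, 28, None, 18, 26, 38, None, None, None, None, None, 48]
Insertion path: 3 -> 11 -> 8
Result: insert 4 as left child of 8
Final tree (level order): [3, None, 11, 8, 21, 4, None, 17, 28, None, None, None, 18, 26, 38, None, None, None, None, None, 48]


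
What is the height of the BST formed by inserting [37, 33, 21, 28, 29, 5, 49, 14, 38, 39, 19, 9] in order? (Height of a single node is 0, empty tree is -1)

Insertion order: [37, 33, 21, 28, 29, 5, 49, 14, 38, 39, 19, 9]
Tree (level-order array): [37, 33, 49, 21, None, 38, None, 5, 28, None, 39, None, 14, None, 29, None, None, 9, 19]
Compute height bottom-up (empty subtree = -1):
  height(9) = 1 + max(-1, -1) = 0
  height(19) = 1 + max(-1, -1) = 0
  height(14) = 1 + max(0, 0) = 1
  height(5) = 1 + max(-1, 1) = 2
  height(29) = 1 + max(-1, -1) = 0
  height(28) = 1 + max(-1, 0) = 1
  height(21) = 1 + max(2, 1) = 3
  height(33) = 1 + max(3, -1) = 4
  height(39) = 1 + max(-1, -1) = 0
  height(38) = 1 + max(-1, 0) = 1
  height(49) = 1 + max(1, -1) = 2
  height(37) = 1 + max(4, 2) = 5
Height = 5


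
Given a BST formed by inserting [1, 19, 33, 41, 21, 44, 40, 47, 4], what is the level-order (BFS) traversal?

Tree insertion order: [1, 19, 33, 41, 21, 44, 40, 47, 4]
Tree (level-order array): [1, None, 19, 4, 33, None, None, 21, 41, None, None, 40, 44, None, None, None, 47]
BFS from the root, enqueuing left then right child of each popped node:
  queue [1] -> pop 1, enqueue [19], visited so far: [1]
  queue [19] -> pop 19, enqueue [4, 33], visited so far: [1, 19]
  queue [4, 33] -> pop 4, enqueue [none], visited so far: [1, 19, 4]
  queue [33] -> pop 33, enqueue [21, 41], visited so far: [1, 19, 4, 33]
  queue [21, 41] -> pop 21, enqueue [none], visited so far: [1, 19, 4, 33, 21]
  queue [41] -> pop 41, enqueue [40, 44], visited so far: [1, 19, 4, 33, 21, 41]
  queue [40, 44] -> pop 40, enqueue [none], visited so far: [1, 19, 4, 33, 21, 41, 40]
  queue [44] -> pop 44, enqueue [47], visited so far: [1, 19, 4, 33, 21, 41, 40, 44]
  queue [47] -> pop 47, enqueue [none], visited so far: [1, 19, 4, 33, 21, 41, 40, 44, 47]
Result: [1, 19, 4, 33, 21, 41, 40, 44, 47]


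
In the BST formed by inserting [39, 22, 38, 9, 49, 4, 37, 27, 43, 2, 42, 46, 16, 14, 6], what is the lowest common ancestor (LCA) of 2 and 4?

Tree insertion order: [39, 22, 38, 9, 49, 4, 37, 27, 43, 2, 42, 46, 16, 14, 6]
Tree (level-order array): [39, 22, 49, 9, 38, 43, None, 4, 16, 37, None, 42, 46, 2, 6, 14, None, 27]
In a BST, the LCA of p=2, q=4 is the first node v on the
root-to-leaf path with p <= v <= q (go left if both < v, right if both > v).
Walk from root:
  at 39: both 2 and 4 < 39, go left
  at 22: both 2 and 4 < 22, go left
  at 9: both 2 and 4 < 9, go left
  at 4: 2 <= 4 <= 4, this is the LCA
LCA = 4


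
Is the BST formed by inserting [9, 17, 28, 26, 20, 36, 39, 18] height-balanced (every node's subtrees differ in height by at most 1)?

Tree (level-order array): [9, None, 17, None, 28, 26, 36, 20, None, None, 39, 18]
Definition: a tree is height-balanced if, at every node, |h(left) - h(right)| <= 1 (empty subtree has height -1).
Bottom-up per-node check:
  node 18: h_left=-1, h_right=-1, diff=0 [OK], height=0
  node 20: h_left=0, h_right=-1, diff=1 [OK], height=1
  node 26: h_left=1, h_right=-1, diff=2 [FAIL (|1--1|=2 > 1)], height=2
  node 39: h_left=-1, h_right=-1, diff=0 [OK], height=0
  node 36: h_left=-1, h_right=0, diff=1 [OK], height=1
  node 28: h_left=2, h_right=1, diff=1 [OK], height=3
  node 17: h_left=-1, h_right=3, diff=4 [FAIL (|-1-3|=4 > 1)], height=4
  node 9: h_left=-1, h_right=4, diff=5 [FAIL (|-1-4|=5 > 1)], height=5
Node 26 violates the condition: |1 - -1| = 2 > 1.
Result: Not balanced


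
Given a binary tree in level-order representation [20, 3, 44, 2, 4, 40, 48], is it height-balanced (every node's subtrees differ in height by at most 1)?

Tree (level-order array): [20, 3, 44, 2, 4, 40, 48]
Definition: a tree is height-balanced if, at every node, |h(left) - h(right)| <= 1 (empty subtree has height -1).
Bottom-up per-node check:
  node 2: h_left=-1, h_right=-1, diff=0 [OK], height=0
  node 4: h_left=-1, h_right=-1, diff=0 [OK], height=0
  node 3: h_left=0, h_right=0, diff=0 [OK], height=1
  node 40: h_left=-1, h_right=-1, diff=0 [OK], height=0
  node 48: h_left=-1, h_right=-1, diff=0 [OK], height=0
  node 44: h_left=0, h_right=0, diff=0 [OK], height=1
  node 20: h_left=1, h_right=1, diff=0 [OK], height=2
All nodes satisfy the balance condition.
Result: Balanced


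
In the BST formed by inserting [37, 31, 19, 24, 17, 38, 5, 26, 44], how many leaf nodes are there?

Tree built from: [37, 31, 19, 24, 17, 38, 5, 26, 44]
Tree (level-order array): [37, 31, 38, 19, None, None, 44, 17, 24, None, None, 5, None, None, 26]
Rule: A leaf has 0 children.
Per-node child counts:
  node 37: 2 child(ren)
  node 31: 1 child(ren)
  node 19: 2 child(ren)
  node 17: 1 child(ren)
  node 5: 0 child(ren)
  node 24: 1 child(ren)
  node 26: 0 child(ren)
  node 38: 1 child(ren)
  node 44: 0 child(ren)
Matching nodes: [5, 26, 44]
Count of leaf nodes: 3


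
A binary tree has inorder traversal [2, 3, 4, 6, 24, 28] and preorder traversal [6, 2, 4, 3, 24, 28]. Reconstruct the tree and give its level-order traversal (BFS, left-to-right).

Inorder:  [2, 3, 4, 6, 24, 28]
Preorder: [6, 2, 4, 3, 24, 28]
Algorithm: preorder visits root first, so consume preorder in order;
for each root, split the current inorder slice at that value into
left-subtree inorder and right-subtree inorder, then recurse.
Recursive splits:
  root=6; inorder splits into left=[2, 3, 4], right=[24, 28]
  root=2; inorder splits into left=[], right=[3, 4]
  root=4; inorder splits into left=[3], right=[]
  root=3; inorder splits into left=[], right=[]
  root=24; inorder splits into left=[], right=[28]
  root=28; inorder splits into left=[], right=[]
Reconstructed level-order: [6, 2, 24, 4, 28, 3]


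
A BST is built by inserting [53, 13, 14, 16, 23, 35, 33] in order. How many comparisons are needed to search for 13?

Search path for 13: 53 -> 13
Found: True
Comparisons: 2


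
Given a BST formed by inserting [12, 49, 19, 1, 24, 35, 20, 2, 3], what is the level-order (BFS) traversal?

Tree insertion order: [12, 49, 19, 1, 24, 35, 20, 2, 3]
Tree (level-order array): [12, 1, 49, None, 2, 19, None, None, 3, None, 24, None, None, 20, 35]
BFS from the root, enqueuing left then right child of each popped node:
  queue [12] -> pop 12, enqueue [1, 49], visited so far: [12]
  queue [1, 49] -> pop 1, enqueue [2], visited so far: [12, 1]
  queue [49, 2] -> pop 49, enqueue [19], visited so far: [12, 1, 49]
  queue [2, 19] -> pop 2, enqueue [3], visited so far: [12, 1, 49, 2]
  queue [19, 3] -> pop 19, enqueue [24], visited so far: [12, 1, 49, 2, 19]
  queue [3, 24] -> pop 3, enqueue [none], visited so far: [12, 1, 49, 2, 19, 3]
  queue [24] -> pop 24, enqueue [20, 35], visited so far: [12, 1, 49, 2, 19, 3, 24]
  queue [20, 35] -> pop 20, enqueue [none], visited so far: [12, 1, 49, 2, 19, 3, 24, 20]
  queue [35] -> pop 35, enqueue [none], visited so far: [12, 1, 49, 2, 19, 3, 24, 20, 35]
Result: [12, 1, 49, 2, 19, 3, 24, 20, 35]


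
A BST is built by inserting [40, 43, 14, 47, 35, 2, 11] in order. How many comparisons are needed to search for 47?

Search path for 47: 40 -> 43 -> 47
Found: True
Comparisons: 3


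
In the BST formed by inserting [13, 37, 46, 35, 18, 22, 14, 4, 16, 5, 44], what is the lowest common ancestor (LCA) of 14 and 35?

Tree insertion order: [13, 37, 46, 35, 18, 22, 14, 4, 16, 5, 44]
Tree (level-order array): [13, 4, 37, None, 5, 35, 46, None, None, 18, None, 44, None, 14, 22, None, None, None, 16]
In a BST, the LCA of p=14, q=35 is the first node v on the
root-to-leaf path with p <= v <= q (go left if both < v, right if both > v).
Walk from root:
  at 13: both 14 and 35 > 13, go right
  at 37: both 14 and 35 < 37, go left
  at 35: 14 <= 35 <= 35, this is the LCA
LCA = 35


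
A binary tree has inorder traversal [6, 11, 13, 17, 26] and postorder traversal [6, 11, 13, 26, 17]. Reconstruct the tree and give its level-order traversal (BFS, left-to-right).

Inorder:   [6, 11, 13, 17, 26]
Postorder: [6, 11, 13, 26, 17]
Algorithm: postorder visits root last, so walk postorder right-to-left;
each value is the root of the current inorder slice — split it at that
value, recurse on the right subtree first, then the left.
Recursive splits:
  root=17; inorder splits into left=[6, 11, 13], right=[26]
  root=26; inorder splits into left=[], right=[]
  root=13; inorder splits into left=[6, 11], right=[]
  root=11; inorder splits into left=[6], right=[]
  root=6; inorder splits into left=[], right=[]
Reconstructed level-order: [17, 13, 26, 11, 6]


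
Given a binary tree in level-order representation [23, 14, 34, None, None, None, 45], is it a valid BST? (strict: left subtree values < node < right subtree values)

Level-order array: [23, 14, 34, None, None, None, 45]
Validate using subtree bounds (lo, hi): at each node, require lo < value < hi,
then recurse left with hi=value and right with lo=value.
Preorder trace (stopping at first violation):
  at node 23 with bounds (-inf, +inf): OK
  at node 14 with bounds (-inf, 23): OK
  at node 34 with bounds (23, +inf): OK
  at node 45 with bounds (34, +inf): OK
No violation found at any node.
Result: Valid BST


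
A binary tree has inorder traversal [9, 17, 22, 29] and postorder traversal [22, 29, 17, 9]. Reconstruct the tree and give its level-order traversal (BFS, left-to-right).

Inorder:   [9, 17, 22, 29]
Postorder: [22, 29, 17, 9]
Algorithm: postorder visits root last, so walk postorder right-to-left;
each value is the root of the current inorder slice — split it at that
value, recurse on the right subtree first, then the left.
Recursive splits:
  root=9; inorder splits into left=[], right=[17, 22, 29]
  root=17; inorder splits into left=[], right=[22, 29]
  root=29; inorder splits into left=[22], right=[]
  root=22; inorder splits into left=[], right=[]
Reconstructed level-order: [9, 17, 29, 22]


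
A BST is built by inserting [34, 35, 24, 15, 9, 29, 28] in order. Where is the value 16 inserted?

Starting tree (level order): [34, 24, 35, 15, 29, None, None, 9, None, 28]
Insertion path: 34 -> 24 -> 15
Result: insert 16 as right child of 15
Final tree (level order): [34, 24, 35, 15, 29, None, None, 9, 16, 28]


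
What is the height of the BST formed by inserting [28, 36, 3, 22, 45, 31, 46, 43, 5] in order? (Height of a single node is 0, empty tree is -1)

Insertion order: [28, 36, 3, 22, 45, 31, 46, 43, 5]
Tree (level-order array): [28, 3, 36, None, 22, 31, 45, 5, None, None, None, 43, 46]
Compute height bottom-up (empty subtree = -1):
  height(5) = 1 + max(-1, -1) = 0
  height(22) = 1 + max(0, -1) = 1
  height(3) = 1 + max(-1, 1) = 2
  height(31) = 1 + max(-1, -1) = 0
  height(43) = 1 + max(-1, -1) = 0
  height(46) = 1 + max(-1, -1) = 0
  height(45) = 1 + max(0, 0) = 1
  height(36) = 1 + max(0, 1) = 2
  height(28) = 1 + max(2, 2) = 3
Height = 3


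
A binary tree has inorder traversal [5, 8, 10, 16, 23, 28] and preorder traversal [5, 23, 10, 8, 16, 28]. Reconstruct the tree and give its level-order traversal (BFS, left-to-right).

Inorder:  [5, 8, 10, 16, 23, 28]
Preorder: [5, 23, 10, 8, 16, 28]
Algorithm: preorder visits root first, so consume preorder in order;
for each root, split the current inorder slice at that value into
left-subtree inorder and right-subtree inorder, then recurse.
Recursive splits:
  root=5; inorder splits into left=[], right=[8, 10, 16, 23, 28]
  root=23; inorder splits into left=[8, 10, 16], right=[28]
  root=10; inorder splits into left=[8], right=[16]
  root=8; inorder splits into left=[], right=[]
  root=16; inorder splits into left=[], right=[]
  root=28; inorder splits into left=[], right=[]
Reconstructed level-order: [5, 23, 10, 28, 8, 16]


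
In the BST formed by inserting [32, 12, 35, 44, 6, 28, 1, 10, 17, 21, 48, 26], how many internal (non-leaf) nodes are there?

Tree built from: [32, 12, 35, 44, 6, 28, 1, 10, 17, 21, 48, 26]
Tree (level-order array): [32, 12, 35, 6, 28, None, 44, 1, 10, 17, None, None, 48, None, None, None, None, None, 21, None, None, None, 26]
Rule: An internal node has at least one child.
Per-node child counts:
  node 32: 2 child(ren)
  node 12: 2 child(ren)
  node 6: 2 child(ren)
  node 1: 0 child(ren)
  node 10: 0 child(ren)
  node 28: 1 child(ren)
  node 17: 1 child(ren)
  node 21: 1 child(ren)
  node 26: 0 child(ren)
  node 35: 1 child(ren)
  node 44: 1 child(ren)
  node 48: 0 child(ren)
Matching nodes: [32, 12, 6, 28, 17, 21, 35, 44]
Count of internal (non-leaf) nodes: 8


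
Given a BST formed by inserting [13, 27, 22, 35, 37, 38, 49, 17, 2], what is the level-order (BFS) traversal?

Tree insertion order: [13, 27, 22, 35, 37, 38, 49, 17, 2]
Tree (level-order array): [13, 2, 27, None, None, 22, 35, 17, None, None, 37, None, None, None, 38, None, 49]
BFS from the root, enqueuing left then right child of each popped node:
  queue [13] -> pop 13, enqueue [2, 27], visited so far: [13]
  queue [2, 27] -> pop 2, enqueue [none], visited so far: [13, 2]
  queue [27] -> pop 27, enqueue [22, 35], visited so far: [13, 2, 27]
  queue [22, 35] -> pop 22, enqueue [17], visited so far: [13, 2, 27, 22]
  queue [35, 17] -> pop 35, enqueue [37], visited so far: [13, 2, 27, 22, 35]
  queue [17, 37] -> pop 17, enqueue [none], visited so far: [13, 2, 27, 22, 35, 17]
  queue [37] -> pop 37, enqueue [38], visited so far: [13, 2, 27, 22, 35, 17, 37]
  queue [38] -> pop 38, enqueue [49], visited so far: [13, 2, 27, 22, 35, 17, 37, 38]
  queue [49] -> pop 49, enqueue [none], visited so far: [13, 2, 27, 22, 35, 17, 37, 38, 49]
Result: [13, 2, 27, 22, 35, 17, 37, 38, 49]
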